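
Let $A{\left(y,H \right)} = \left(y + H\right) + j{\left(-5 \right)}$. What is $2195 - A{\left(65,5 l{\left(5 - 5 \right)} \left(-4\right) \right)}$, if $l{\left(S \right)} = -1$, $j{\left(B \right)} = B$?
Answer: $2115$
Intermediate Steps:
$A{\left(y,H \right)} = -5 + H + y$ ($A{\left(y,H \right)} = \left(y + H\right) - 5 = \left(H + y\right) - 5 = -5 + H + y$)
$2195 - A{\left(65,5 l{\left(5 - 5 \right)} \left(-4\right) \right)} = 2195 - \left(-5 + 5 \left(-1\right) \left(-4\right) + 65\right) = 2195 - \left(-5 - -20 + 65\right) = 2195 - \left(-5 + 20 + 65\right) = 2195 - 80 = 2115$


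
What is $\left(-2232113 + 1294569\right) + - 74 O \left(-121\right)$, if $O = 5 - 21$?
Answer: $-1080808$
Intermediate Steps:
$O = -16$
$\left(-2232113 + 1294569\right) + - 74 O \left(-121\right) = \left(-2232113 + 1294569\right) + \left(-74\right) \left(-16\right) \left(-121\right) = -937544 + 1184 \left(-121\right) = -937544 - 143264 = -1080808$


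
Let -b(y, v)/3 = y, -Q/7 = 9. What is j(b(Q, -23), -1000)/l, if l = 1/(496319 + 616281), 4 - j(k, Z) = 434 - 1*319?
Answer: -123498600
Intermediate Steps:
Q = -63 (Q = -7*9 = -63)
b(y, v) = -3*y
j(k, Z) = -111 (j(k, Z) = 4 - (434 - 1*319) = 4 - (434 - 319) = 4 - 1*115 = 4 - 115 = -111)
l = 1/1112600 ≈ 8.9880e-7
j(b(Q, -23), -1000)/l = -111/1/1112600 = -111*1112600 = -123498600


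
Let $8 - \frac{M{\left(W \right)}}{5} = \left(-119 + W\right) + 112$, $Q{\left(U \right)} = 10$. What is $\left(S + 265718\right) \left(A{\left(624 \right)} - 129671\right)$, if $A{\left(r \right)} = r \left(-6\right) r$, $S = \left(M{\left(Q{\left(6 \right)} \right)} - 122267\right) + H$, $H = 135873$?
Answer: $-688854241523$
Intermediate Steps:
$M{\left(W \right)} = 75 - 5 W$ ($M{\left(W \right)} = 40 - 5 \left(\left(-119 + W\right) + 112\right) = 40 - 5 \left(-7 + W\right) = 40 - \left(-35 + 5 W\right) = 75 - 5 W$)
$S = 13631$ ($S = \left(\left(75 - 50\right) - 122267\right) + 135873 = \left(25 - 122267\right) + 135873 = -122242 + 135873 = 13631$)
$A{\left(r \right)} = - 6 r^{2}$ ($A{\left(r \right)} = - 6 r r = - 6 r^{2}$)
$\left(S + 265718\right) \left(A{\left(624 \right)} - 129671\right) = \left(13631 + 265718\right) \left(- 6 \cdot 624^{2} - 129671\right) = 279349 \left(\left(-6\right) 389376 - 129671\right) = 279349 \left(-2336256 - 129671\right) = 279349 \left(-2465927\right) = -688854241523$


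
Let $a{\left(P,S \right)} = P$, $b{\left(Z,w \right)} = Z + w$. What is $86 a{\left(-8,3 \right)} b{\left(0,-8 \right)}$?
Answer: $5504$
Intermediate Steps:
$86 a{\left(-8,3 \right)} b{\left(0,-8 \right)} = 86 \left(-8\right) \left(0 - 8\right) = \left(-688\right) \left(-8\right) = 5504$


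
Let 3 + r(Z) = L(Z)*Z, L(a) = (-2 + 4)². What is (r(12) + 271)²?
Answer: 99856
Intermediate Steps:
L(a) = 4 (L(a) = 2² = 4)
r(Z) = -3 + 4*Z
(r(12) + 271)² = ((-3 + 4*12) + 271)² = ((-3 + 48) + 271)² = (45 + 271)² = 316² = 99856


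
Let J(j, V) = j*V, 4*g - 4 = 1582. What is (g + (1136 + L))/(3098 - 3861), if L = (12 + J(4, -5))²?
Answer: -3193/1526 ≈ -2.0924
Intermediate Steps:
g = 793/2 (g = 1 + (¼)*1582 = 1 + 791/2 = 793/2 ≈ 396.50)
J(j, V) = V*j
L = 64 (L = (12 - 5*4)² = (12 - 20)² = (-8)² = 64)
(g + (1136 + L))/(3098 - 3861) = (793/2 + (1136 + 64))/(3098 - 3861) = (793/2 + 1200)/(-763) = (3193/2)*(-1/763) = -3193/1526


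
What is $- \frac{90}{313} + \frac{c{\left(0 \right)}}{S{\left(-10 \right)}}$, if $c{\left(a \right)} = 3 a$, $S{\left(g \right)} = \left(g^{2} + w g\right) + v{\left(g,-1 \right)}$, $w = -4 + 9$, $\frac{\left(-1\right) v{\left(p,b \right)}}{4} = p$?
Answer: $- \frac{90}{313} \approx -0.28754$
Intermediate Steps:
$v{\left(p,b \right)} = - 4 p$
$w = 5$
$S{\left(g \right)} = g + g^{2}$ ($S{\left(g \right)} = \left(g^{2} + 5 g\right) - 4 g = g + g^{2}$)
$- \frac{90}{313} + \frac{c{\left(0 \right)}}{S{\left(-10 \right)}} = - \frac{90}{313} + \frac{3 \cdot 0}{\left(-10\right) \left(1 - 10\right)} = \left(-90\right) \frac{1}{313} + \frac{0}{\left(-10\right) \left(-9\right)} = - \frac{90}{313} + \frac{0}{90} = - \frac{90}{313} + 0 \cdot \frac{1}{90} = - \frac{90}{313} + 0 = - \frac{90}{313}$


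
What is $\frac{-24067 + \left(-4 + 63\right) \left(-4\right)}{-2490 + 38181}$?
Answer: $- \frac{8101}{11897} \approx -0.68093$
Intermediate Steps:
$\frac{-24067 + \left(-4 + 63\right) \left(-4\right)}{-2490 + 38181} = \frac{-24067 + 59 \left(-4\right)}{35691} = \left(-24067 - 236\right) \frac{1}{35691} = \left(-24303\right) \frac{1}{35691} = - \frac{8101}{11897}$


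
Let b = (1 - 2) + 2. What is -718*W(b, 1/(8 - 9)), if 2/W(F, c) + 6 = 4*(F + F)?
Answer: -718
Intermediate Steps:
b = 1 (b = -1 + 2 = 1)
W(F, c) = 2/(-6 + 8*F) (W(F, c) = 2/(-6 + 4*(F + F)) = 2/(-6 + 4*(2*F)) = 2/(-6 + 8*F))
-718*W(b, 1/(8 - 9)) = -718/(-3 + 4*1) = -718/(-3 + 4) = -718/1 = -718*1 = -718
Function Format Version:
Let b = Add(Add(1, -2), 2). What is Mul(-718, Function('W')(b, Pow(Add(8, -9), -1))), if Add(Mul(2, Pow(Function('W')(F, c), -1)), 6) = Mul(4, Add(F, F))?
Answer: -718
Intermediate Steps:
b = 1 (b = Add(-1, 2) = 1)
Function('W')(F, c) = Mul(2, Pow(Add(-6, Mul(8, F)), -1)) (Function('W')(F, c) = Mul(2, Pow(Add(-6, Mul(4, Add(F, F))), -1)) = Mul(2, Pow(Add(-6, Mul(4, Mul(2, F))), -1)) = Mul(2, Pow(Add(-6, Mul(8, F)), -1)))
Mul(-718, Function('W')(b, Pow(Add(8, -9), -1))) = Mul(-718, Pow(Add(-3, Mul(4, 1)), -1)) = Mul(-718, Pow(Add(-3, 4), -1)) = Mul(-718, Pow(1, -1)) = Mul(-718, 1) = -718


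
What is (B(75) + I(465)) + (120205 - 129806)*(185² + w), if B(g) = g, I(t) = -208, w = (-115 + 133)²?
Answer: -331705082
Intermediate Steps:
w = 324 (w = 18² = 324)
(B(75) + I(465)) + (120205 - 129806)*(185² + w) = (75 - 208) + (120205 - 129806)*(185² + 324) = -133 - 9601*(34225 + 324) = -133 - 9601*34549 = -133 - 331704949 = -331705082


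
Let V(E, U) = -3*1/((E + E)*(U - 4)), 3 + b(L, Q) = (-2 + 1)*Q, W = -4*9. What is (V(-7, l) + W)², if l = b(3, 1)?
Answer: 16281225/12544 ≈ 1297.9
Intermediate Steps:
W = -36
b(L, Q) = -3 - Q (b(L, Q) = -3 + (-2 + 1)*Q = -3 - Q)
l = -4 (l = -3 - 1*1 = -3 - 1 = -4)
V(E, U) = -3/(2*E*(-4 + U)) (V(E, U) = -3*1/(2*E*(-4 + U)) = -3/(2*E*(-4 + U)))
(V(-7, l) + W)² = (-3/2/(-7*(-4 - 4)) - 36)² = (-3/2*(-⅐)/(-8) - 36)² = (-3/2*(-⅐)*(-⅛) - 36)² = (-3/112 - 36)² = (-4035/112)² = 16281225/12544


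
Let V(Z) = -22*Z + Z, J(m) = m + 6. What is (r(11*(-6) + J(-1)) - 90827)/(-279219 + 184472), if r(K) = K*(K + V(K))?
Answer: 165247/94747 ≈ 1.7441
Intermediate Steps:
J(m) = 6 + m
V(Z) = -21*Z
r(K) = -20*K² (r(K) = K*(K - 21*K) = K*(-20*K) = -20*K²)
(r(11*(-6) + J(-1)) - 90827)/(-279219 + 184472) = (-20*(11*(-6) + (6 - 1))² - 90827)/(-279219 + 184472) = (-20*(-66 + 5)² - 90827)/(-94747) = (-20*(-61)² - 90827)*(-1/94747) = (-20*3721 - 90827)*(-1/94747) = (-74420 - 90827)*(-1/94747) = -165247*(-1/94747) = 165247/94747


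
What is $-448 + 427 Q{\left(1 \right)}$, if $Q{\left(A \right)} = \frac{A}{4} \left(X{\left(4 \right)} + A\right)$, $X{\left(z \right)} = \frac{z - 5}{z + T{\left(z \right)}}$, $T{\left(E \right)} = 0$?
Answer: $- \frac{5887}{16} \approx -367.94$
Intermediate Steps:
$X{\left(z \right)} = \frac{-5 + z}{z}$ ($X{\left(z \right)} = \frac{z - 5}{z + 0} = \frac{-5 + z}{z}$)
$Q{\left(A \right)} = \frac{A \left(- \frac{1}{4} + A\right)}{4}$ ($Q{\left(A \right)} = \frac{A}{4} \left(\frac{-5 + 4}{4} + A\right) = A \frac{1}{4} \left(\frac{1}{4} \left(-1\right) + A\right) = \frac{A}{4} \left(- \frac{1}{4} + A\right) = \frac{A \left(- \frac{1}{4} + A\right)}{4}$)
$-448 + 427 Q{\left(1 \right)} = -448 + 427 \cdot \frac{1}{16} \cdot 1 \left(-1 + 4 \cdot 1\right) = -448 + 427 \cdot \frac{1}{16} \cdot 1 \left(-1 + 4\right) = -448 + 427 \cdot \frac{1}{16} \cdot 1 \cdot 3 = -448 + 427 \cdot \frac{3}{16} = -448 + \frac{1281}{16} = - \frac{5887}{16}$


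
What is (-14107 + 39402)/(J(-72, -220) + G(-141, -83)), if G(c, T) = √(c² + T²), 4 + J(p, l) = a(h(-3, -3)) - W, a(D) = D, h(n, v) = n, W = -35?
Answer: -354130/12993 + 25295*√26770/25986 ≈ 132.01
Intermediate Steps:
J(p, l) = 28 (J(p, l) = -4 + (-3 - 1*(-35)) = -4 + (-3 + 35) = -4 + 32 = 28)
G(c, T) = √(T² + c²)
(-14107 + 39402)/(J(-72, -220) + G(-141, -83)) = (-14107 + 39402)/(28 + √((-83)² + (-141)²)) = 25295/(28 + √(6889 + 19881)) = 25295/(28 + √26770)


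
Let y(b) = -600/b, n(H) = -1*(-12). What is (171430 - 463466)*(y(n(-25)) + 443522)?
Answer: -129509788992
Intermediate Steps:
n(H) = 12
(171430 - 463466)*(y(n(-25)) + 443522) = (171430 - 463466)*(-600/12 + 443522) = -292036*(-600*1/12 + 443522) = -292036*(-50 + 443522) = -292036*443472 = -129509788992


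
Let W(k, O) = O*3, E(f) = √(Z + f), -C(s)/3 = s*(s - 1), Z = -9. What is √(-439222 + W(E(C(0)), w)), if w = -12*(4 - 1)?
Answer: I*√439330 ≈ 662.82*I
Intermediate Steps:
C(s) = -3*s*(-1 + s) (C(s) = -3*s*(s - 1) = -3*s*(-1 + s))
w = -36 (w = -12*3 = -36)
E(f) = √(-9 + f)
W(k, O) = 3*O
√(-439222 + W(E(C(0)), w)) = √(-439222 + 3*(-36)) = √(-439222 - 108) = √(-439330) = I*√439330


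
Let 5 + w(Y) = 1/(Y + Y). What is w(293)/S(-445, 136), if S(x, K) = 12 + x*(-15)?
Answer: -2929/3918582 ≈ -0.00074746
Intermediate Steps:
S(x, K) = 12 - 15*x
w(Y) = -5 + 1/(2*Y) (w(Y) = -5 + 1/(Y + Y) = -5 + 1/(2*Y))
w(293)/S(-445, 136) = (-5 + (1/2)/293)/(12 - 15*(-445)) = (-5 + (1/2)*(1/293))/(12 + 6675) = (-5 + 1/586)/6687 = -2929/586*1/6687 = -2929/3918582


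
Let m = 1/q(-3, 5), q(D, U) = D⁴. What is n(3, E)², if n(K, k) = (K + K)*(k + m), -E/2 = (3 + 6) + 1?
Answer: 10484644/729 ≈ 14382.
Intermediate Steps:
E = -20 (E = -2*((3 + 6) + 1) = -2*(9 + 1) = -2*10 = -20)
m = 1/81 (m = 1/((-3)⁴) = 1/81 ≈ 0.012346)
n(K, k) = 2*K*(1/81 + k) (n(K, k) = (K + K)*(k + 1/81) = (2*K)*(1/81 + k) = 2*K*(1/81 + k))
n(3, E)² = ((2/81)*3*(1 + 81*(-20)))² = ((2/81)*3*(1 - 1620))² = ((2/81)*3*(-1619))² = (-3238/27)² = 10484644/729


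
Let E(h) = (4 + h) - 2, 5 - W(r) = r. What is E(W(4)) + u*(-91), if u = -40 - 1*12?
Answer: 4735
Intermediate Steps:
u = -52 (u = -40 - 12 = -52)
W(r) = 5 - r
E(h) = 2 + h
E(W(4)) + u*(-91) = (2 + (5 - 1*4)) - 52*(-91) = (2 + (5 - 4)) + 4732 = (2 + 1) + 4732 = 3 + 4732 = 4735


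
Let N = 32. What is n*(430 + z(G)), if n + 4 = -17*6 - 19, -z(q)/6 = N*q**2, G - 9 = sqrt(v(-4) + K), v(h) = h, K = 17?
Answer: 2202250 + 432000*sqrt(13) ≈ 3.7598e+6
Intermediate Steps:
G = 9 + sqrt(13) (G = 9 + sqrt(-4 + 17) = 9 + sqrt(13) ≈ 12.606)
z(q) = -192*q**2
n = -125 (n = -4 + (-17*6 - 19) = -4 + (-102 - 19) = -4 - 121 = -125)
n*(430 + z(G)) = -125*(430 - 192*(9 + sqrt(13))**2) = -53750 + 24000*(9 + sqrt(13))**2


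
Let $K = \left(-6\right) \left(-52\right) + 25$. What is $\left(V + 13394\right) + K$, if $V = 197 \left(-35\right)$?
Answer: $6836$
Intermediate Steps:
$K = 337$ ($K = 312 + 25 = 337$)
$V = -6895$
$\left(V + 13394\right) + K = \left(-6895 + 13394\right) + 337 = 6499 + 337 = 6836$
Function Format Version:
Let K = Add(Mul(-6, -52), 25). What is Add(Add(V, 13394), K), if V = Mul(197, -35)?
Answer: 6836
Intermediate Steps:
K = 337 (K = Add(312, 25) = 337)
V = -6895
Add(Add(V, 13394), K) = Add(Add(-6895, 13394), 337) = Add(6499, 337) = 6836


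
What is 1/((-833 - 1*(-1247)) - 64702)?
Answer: -1/64288 ≈ -1.5555e-5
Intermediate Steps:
1/((-833 - 1*(-1247)) - 64702) = 1/((-833 + 1247) - 64702) = 1/(414 - 64702) = 1/(-64288) = -1/64288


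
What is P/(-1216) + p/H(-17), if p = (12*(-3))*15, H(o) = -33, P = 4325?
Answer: 171305/13376 ≈ 12.807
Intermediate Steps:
p = -540 (p = -36*15 = -540)
P/(-1216) + p/H(-17) = 4325/(-1216) - 540/(-33) = 4325*(-1/1216) - 540*(-1/33) = -4325/1216 + 180/11 = 171305/13376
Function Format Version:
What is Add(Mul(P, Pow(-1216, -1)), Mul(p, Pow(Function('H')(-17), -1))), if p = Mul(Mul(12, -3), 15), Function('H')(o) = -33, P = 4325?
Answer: Rational(171305, 13376) ≈ 12.807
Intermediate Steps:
p = -540 (p = Mul(-36, 15) = -540)
Add(Mul(P, Pow(-1216, -1)), Mul(p, Pow(Function('H')(-17), -1))) = Add(Mul(4325, Pow(-1216, -1)), Mul(-540, Pow(-33, -1))) = Add(Mul(4325, Rational(-1, 1216)), Mul(-540, Rational(-1, 33))) = Add(Rational(-4325, 1216), Rational(180, 11)) = Rational(171305, 13376)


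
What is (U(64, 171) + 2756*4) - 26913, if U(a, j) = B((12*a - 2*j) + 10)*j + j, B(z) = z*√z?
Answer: -15718 + 149112*√109 ≈ 1.5411e+6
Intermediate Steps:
B(z) = z^(3/2)
U(a, j) = j + j*(10 - 2*j + 12*a)^(3/2) (U(a, j) = ((12*a - 2*j) + 10)^(3/2)*j + j = ((-2*j + 12*a) + 10)^(3/2)*j + j = (10 - 2*j + 12*a)^(3/2)*j + j = j*(10 - 2*j + 12*a)^(3/2) + j = j + j*(10 - 2*j + 12*a)^(3/2))
(U(64, 171) + 2756*4) - 26913 = (171*(1 + 2*√2*(5 - 1*171 + 6*64)^(3/2)) + 2756*4) - 26913 = (171*(1 + 2*√2*(5 - 171 + 384)^(3/2)) + 11024) - 26913 = (171*(1 + 2*√2*218^(3/2)) + 11024) - 26913 = (171*(1 + 2*√2*(218*√218)) + 11024) - 26913 = (171*(1 + 872*√109) + 11024) - 26913 = ((171 + 149112*√109) + 11024) - 26913 = (11195 + 149112*√109) - 26913 = -15718 + 149112*√109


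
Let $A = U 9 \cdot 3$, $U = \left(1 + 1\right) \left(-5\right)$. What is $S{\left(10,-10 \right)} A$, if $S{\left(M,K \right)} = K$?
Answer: $2700$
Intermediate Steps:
$U = -10$ ($U = 2 \left(-5\right) = -10$)
$A = -270$ ($A = \left(-10\right) 9 \cdot 3 = \left(-90\right) 3 = -270$)
$S{\left(10,-10 \right)} A = \left(-10\right) \left(-270\right) = 2700$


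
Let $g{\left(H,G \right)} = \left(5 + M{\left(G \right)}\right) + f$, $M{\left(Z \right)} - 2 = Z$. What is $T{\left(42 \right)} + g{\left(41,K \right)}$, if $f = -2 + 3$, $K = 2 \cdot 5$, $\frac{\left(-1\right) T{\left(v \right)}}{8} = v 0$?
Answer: $18$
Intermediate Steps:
$T{\left(v \right)} = 0$ ($T{\left(v \right)} = - 8 v 0 = \left(-8\right) 0 = 0$)
$M{\left(Z \right)} = 2 + Z$
$K = 10$
$f = 1$
$g{\left(H,G \right)} = 8 + G$ ($g{\left(H,G \right)} = \left(5 + \left(2 + G\right)\right) + 1 = \left(7 + G\right) + 1 = 8 + G$)
$T{\left(42 \right)} + g{\left(41,K \right)} = 0 + \left(8 + 10\right) = 0 + 18 = 18$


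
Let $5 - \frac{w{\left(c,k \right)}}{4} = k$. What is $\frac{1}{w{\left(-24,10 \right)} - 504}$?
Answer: $- \frac{1}{524} \approx -0.0019084$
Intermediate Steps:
$w{\left(c,k \right)} = 20 - 4 k$
$\frac{1}{w{\left(-24,10 \right)} - 504} = \frac{1}{\left(20 - 40\right) - 504} = \frac{1}{-20 - 504} = \frac{1}{-524} = - \frac{1}{524}$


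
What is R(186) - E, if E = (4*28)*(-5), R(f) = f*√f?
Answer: 560 + 186*√186 ≈ 3096.7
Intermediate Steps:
R(f) = f^(3/2)
E = -560 (E = 112*(-5) = -560)
R(186) - E = 186^(3/2) - 1*(-560) = 186*√186 + 560 = 560 + 186*√186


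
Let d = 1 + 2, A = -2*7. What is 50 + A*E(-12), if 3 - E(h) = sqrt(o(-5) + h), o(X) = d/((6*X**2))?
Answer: 8 + 7*I*sqrt(1198)/5 ≈ 8.0 + 48.457*I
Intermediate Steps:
A = -14
d = 3
o(X) = 1/(2*X**2) (o(X) = 3/((6*X**2)) = 3*(1/(6*X**2)) = 1/(2*X**2))
E(h) = 3 - sqrt(1/50 + h) (E(h) = 3 - sqrt((1/2)/(-5)**2 + h) = 3 - sqrt((1/2)*(1/25) + h) = 3 - sqrt(1/50 + h))
50 + A*E(-12) = 50 - 14*(3 - sqrt(2 + 100*(-12))/10) = 50 - 14*(3 - sqrt(2 - 1200)/10) = 50 - 14*(3 - I*sqrt(1198)/10) = 50 + (-42 + 7*I*sqrt(1198)/5) = 8 + 7*I*sqrt(1198)/5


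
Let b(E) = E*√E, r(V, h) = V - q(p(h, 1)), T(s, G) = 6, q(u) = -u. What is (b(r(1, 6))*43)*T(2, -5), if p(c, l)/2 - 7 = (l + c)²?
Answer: 29154*√113 ≈ 3.0991e+5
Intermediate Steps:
p(c, l) = 14 + 2*(c + l)² (p(c, l) = 14 + 2*(l + c)² = 14 + 2*(c + l)²)
r(V, h) = 14 + V + 2*(1 + h)² (r(V, h) = V - (-1)*(14 + 2*(h + 1)²) = V - (-1)*(14 + 2*(1 + h)²) = V - (-14 - 2*(1 + h)²) = V + (14 + 2*(1 + h)²) = 14 + V + 2*(1 + h)²)
b(E) = E^(3/2)
(b(r(1, 6))*43)*T(2, -5) = ((14 + 1 + 2*(1 + 6)²)^(3/2)*43)*6 = ((14 + 1 + 2*7²)^(3/2)*43)*6 = ((14 + 1 + 2*49)^(3/2)*43)*6 = ((14 + 1 + 98)^(3/2)*43)*6 = (113^(3/2)*43)*6 = ((113*√113)*43)*6 = (4859*√113)*6 = 29154*√113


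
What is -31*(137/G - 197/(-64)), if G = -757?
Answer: -4351191/48448 ≈ -89.812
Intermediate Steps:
-31*(137/G - 197/(-64)) = -31*(137/(-757) - 197/(-64)) = -31*(137*(-1/757) - 197*(-1/64)) = -31*(-137/757 + 197/64) = -31*140361/48448 = -4351191/48448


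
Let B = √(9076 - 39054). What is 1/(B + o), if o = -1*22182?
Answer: -11091/246035551 - I*√29978/492071102 ≈ -4.5079e-5 - 3.5186e-7*I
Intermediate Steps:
B = I*√29978 (B = √(-29978) = I*√29978 ≈ 173.14*I)
o = -22182
1/(B + o) = 1/(I*√29978 - 22182) = 1/(-22182 + I*√29978)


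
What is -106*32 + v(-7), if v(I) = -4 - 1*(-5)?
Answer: -3391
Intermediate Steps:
v(I) = 1 (v(I) = -4 + 5 = 1)
-106*32 + v(-7) = -106*32 + 1 = -3392 + 1 = -3391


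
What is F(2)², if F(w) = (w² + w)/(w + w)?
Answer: 9/4 ≈ 2.2500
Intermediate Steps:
F(w) = (w + w²)/(2*w) (F(w) = (w + w²)/((2*w)) = (w + w²)*(1/(2*w)) = (w + w²)/(2*w))
F(2)² = (½ + (½)*2)² = (½ + 1)² = (3/2)² = 9/4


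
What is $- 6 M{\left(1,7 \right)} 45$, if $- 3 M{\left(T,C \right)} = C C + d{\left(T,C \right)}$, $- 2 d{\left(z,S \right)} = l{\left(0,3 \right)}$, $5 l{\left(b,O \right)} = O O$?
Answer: $4329$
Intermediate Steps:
$l{\left(b,O \right)} = \frac{O^{2}}{5}$ ($l{\left(b,O \right)} = \frac{O O}{5} = \frac{O^{2}}{5}$)
$d{\left(z,S \right)} = - \frac{9}{10}$ ($d{\left(z,S \right)} = - \frac{\frac{1}{5} \cdot 3^{2}}{2} = - \frac{\frac{1}{5} \cdot 9}{2} = \left(- \frac{1}{2}\right) \frac{9}{5} = - \frac{9}{10}$)
$M{\left(T,C \right)} = \frac{3}{10} - \frac{C^{2}}{3}$ ($M{\left(T,C \right)} = - \frac{C C - \frac{9}{10}}{3} = - \frac{C^{2} - \frac{9}{10}}{3} = - \frac{- \frac{9}{10} + C^{2}}{3} = \frac{3}{10} - \frac{C^{2}}{3}$)
$- 6 M{\left(1,7 \right)} 45 = - 6 \left(\frac{3}{10} - \frac{7^{2}}{3}\right) 45 = - 6 \left(\frac{3}{10} - \frac{49}{3}\right) 45 = \left(-6\right) \left(- \frac{481}{30}\right) 45 = \frac{481}{5} \cdot 45 = 4329$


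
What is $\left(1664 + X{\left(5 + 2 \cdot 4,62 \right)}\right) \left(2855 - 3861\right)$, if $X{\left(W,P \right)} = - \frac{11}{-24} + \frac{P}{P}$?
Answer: $- \frac{20105413}{12} \approx -1.6755 \cdot 10^{6}$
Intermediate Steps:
$X{\left(W,P \right)} = \frac{35}{24}$ ($X{\left(W,P \right)} = \left(-11\right) \left(- \frac{1}{24}\right) + 1 = \frac{11}{24} + 1 = \frac{35}{24}$)
$\left(1664 + X{\left(5 + 2 \cdot 4,62 \right)}\right) \left(2855 - 3861\right) = \left(1664 + \frac{35}{24}\right) \left(2855 - 3861\right) = \frac{39971}{24} \left(-1006\right) = - \frac{20105413}{12}$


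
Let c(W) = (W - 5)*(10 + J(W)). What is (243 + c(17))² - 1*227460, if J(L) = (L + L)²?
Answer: 202407765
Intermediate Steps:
J(L) = 4*L² (J(L) = (2*L)² = 4*L²)
c(W) = (-5 + W)*(10 + 4*W²) (c(W) = (W - 5)*(10 + 4*W²) = (-5 + W)*(10 + 4*W²))
(243 + c(17))² - 1*227460 = (243 + (-50 - 20*17² + 4*17³ + 10*17))² - 1*227460 = (243 + (-50 - 20*289 + 4*4913 + 170))² - 227460 = (243 + (-50 - 5780 + 19652 + 170))² - 227460 = (243 + 13992)² - 227460 = 14235² - 227460 = 202635225 - 227460 = 202407765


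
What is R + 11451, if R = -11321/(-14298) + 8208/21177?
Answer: 385287892583/33643194 ≈ 11452.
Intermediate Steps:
R = 39678089/33643194 (R = -11321*(-1/14298) + 8208*(1/21177) = 11321/14298 + 912/2353 = 39678089/33643194 ≈ 1.1794)
R + 11451 = 39678089/33643194 + 11451 = 385287892583/33643194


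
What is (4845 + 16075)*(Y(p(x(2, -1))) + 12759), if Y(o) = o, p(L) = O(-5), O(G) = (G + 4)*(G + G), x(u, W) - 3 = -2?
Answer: 267127480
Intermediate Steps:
x(u, W) = 1 (x(u, W) = 3 - 2 = 1)
O(G) = 2*G*(4 + G) (O(G) = (4 + G)*(2*G) = 2*G*(4 + G))
p(L) = 10 (p(L) = 2*(-5)*(4 - 5) = 2*(-5)*(-1) = 10)
(4845 + 16075)*(Y(p(x(2, -1))) + 12759) = (4845 + 16075)*(10 + 12759) = 20920*12769 = 267127480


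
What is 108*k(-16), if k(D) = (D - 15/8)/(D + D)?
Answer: 3861/64 ≈ 60.328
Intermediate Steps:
k(D) = (-15/8 + D)/(2*D) (k(D) = (D - 15*⅛)/((2*D)) = (D - 15/8)*(1/(2*D)) = (-15/8 + D)*(1/(2*D)) = (-15/8 + D)/(2*D))
108*k(-16) = 108*((1/16)*(-15 + 8*(-16))/(-16)) = 108*((1/16)*(-1/16)*(-15 - 128)) = 108*((1/16)*(-1/16)*(-143)) = 108*(143/256) = 3861/64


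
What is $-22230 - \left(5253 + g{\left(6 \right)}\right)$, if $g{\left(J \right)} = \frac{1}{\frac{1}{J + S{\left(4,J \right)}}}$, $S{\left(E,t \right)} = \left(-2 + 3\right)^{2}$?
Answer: $-27490$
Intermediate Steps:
$S{\left(E,t \right)} = 1$ ($S{\left(E,t \right)} = 1^{2} = 1$)
$g{\left(J \right)} = 1 + J$ ($g{\left(J \right)} = \frac{1}{\frac{1}{J + 1}} = \frac{1}{\frac{1}{1 + J}} = 1 + J$)
$-22230 - \left(5253 + g{\left(6 \right)}\right) = -22230 - 5260 = -27490$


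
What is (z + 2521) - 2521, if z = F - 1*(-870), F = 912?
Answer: 1782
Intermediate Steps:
z = 1782 (z = 912 - 1*(-870) = 912 + 870 = 1782)
(z + 2521) - 2521 = (1782 + 2521) - 2521 = 4303 - 2521 = 1782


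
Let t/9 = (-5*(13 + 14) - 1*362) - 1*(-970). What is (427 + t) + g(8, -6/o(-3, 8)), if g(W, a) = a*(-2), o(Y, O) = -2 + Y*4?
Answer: 32782/7 ≈ 4683.1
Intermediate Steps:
o(Y, O) = -2 + 4*Y
t = 4257 (t = 9*((-5*(13 + 14) - 1*362) - 1*(-970)) = 9*((-5*27 - 362) + 970) = 9*((-135 - 362) + 970) = 9*(-497 + 970) = 9*473 = 4257)
g(W, a) = -2*a
(427 + t) + g(8, -6/o(-3, 8)) = (427 + 4257) - (-12)/(-2 + 4*(-3)) = 4684 - (-12)/(-2 - 12) = 4684 - (-12)/(-14) = 4684 - (-12)*(-1)/14 = 4684 - 2*3/7 = 4684 - 6/7 = 32782/7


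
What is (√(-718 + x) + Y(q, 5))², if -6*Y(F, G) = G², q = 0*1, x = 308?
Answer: (-25 + 6*I*√410)²/36 ≈ -392.64 - 168.74*I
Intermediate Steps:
q = 0
Y(F, G) = -G²/6
(√(-718 + x) + Y(q, 5))² = (√(-718 + 308) - ⅙*5²)² = (√(-410) - ⅙*25)² = (I*√410 - 25/6)² = (-25/6 + I*√410)²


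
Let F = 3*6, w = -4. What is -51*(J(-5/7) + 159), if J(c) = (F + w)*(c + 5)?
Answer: -11169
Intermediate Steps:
F = 18
J(c) = 70 + 14*c (J(c) = (18 - 4)*(c + 5) = 14*(5 + c) = 70 + 14*c)
-51*(J(-5/7) + 159) = -51*((70 + 14*(-5/7)) + 159) = -51*((70 - 10) + 159) = -51*(60 + 159) = -51*219 = -11169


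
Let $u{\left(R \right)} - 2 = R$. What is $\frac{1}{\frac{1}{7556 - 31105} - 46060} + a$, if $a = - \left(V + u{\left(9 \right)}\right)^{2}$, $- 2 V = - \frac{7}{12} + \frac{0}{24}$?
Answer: $- \frac{8851004264245}{69418684224} \approx -127.5$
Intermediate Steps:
$u{\left(R \right)} = 2 + R$
$V = \frac{7}{24}$ ($V = - \frac{- \frac{7}{12} + \frac{0}{24}}{2} = - \frac{\left(-7\right) \frac{1}{12} + 0 \cdot \frac{1}{24}}{2} = - \frac{- \frac{7}{12} + 0}{2} = \left(- \frac{1}{2}\right) \left(- \frac{7}{12}\right) = \frac{7}{24} \approx 0.29167$)
$a = - \frac{73441}{576}$ ($a = - \left(\frac{7}{24} + \left(2 + 9\right)\right)^{2} = - \left(\frac{7}{24} + 11\right)^{2} = - \left(\frac{271}{24}\right)^{2} = \left(-1\right) \frac{73441}{576} = - \frac{73441}{576} \approx -127.5$)
$\frac{1}{\frac{1}{7556 - 31105} - 46060} + a = \frac{1}{\frac{1}{7556 - 31105} - 46060} - \frac{73441}{576} = \frac{1}{\frac{1}{-23549} - 46060} - \frac{73441}{576} = \frac{1}{- \frac{1}{23549} - 46060} - \frac{73441}{576} = \frac{1}{- \frac{1084666941}{23549}} - \frac{73441}{576} = - \frac{23549}{1084666941} - \frac{73441}{576} = - \frac{8851004264245}{69418684224}$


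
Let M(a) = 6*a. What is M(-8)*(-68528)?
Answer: 3289344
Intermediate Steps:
M(-8)*(-68528) = (6*(-8))*(-68528) = -48*(-68528) = 3289344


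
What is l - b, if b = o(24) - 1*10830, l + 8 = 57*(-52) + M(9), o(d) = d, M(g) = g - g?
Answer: 7834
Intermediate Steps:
M(g) = 0
l = -2972 (l = -8 + (57*(-52) + 0) = -8 + (-2964 + 0) = -8 - 2964 = -2972)
b = -10806 (b = 24 - 1*10830 = 24 - 10830 = -10806)
l - b = -2972 - 1*(-10806) = -2972 + 10806 = 7834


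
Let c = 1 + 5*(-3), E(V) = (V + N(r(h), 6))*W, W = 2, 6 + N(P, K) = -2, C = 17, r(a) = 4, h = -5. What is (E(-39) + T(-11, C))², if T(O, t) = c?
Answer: 11664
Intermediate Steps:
N(P, K) = -8 (N(P, K) = -6 - 2 = -8)
E(V) = -16 + 2*V (E(V) = (V - 8)*2 = (-8 + V)*2 = -16 + 2*V)
c = -14 (c = 1 - 15 = -14)
T(O, t) = -14
(E(-39) + T(-11, C))² = ((-16 + 2*(-39)) - 14)² = ((-16 - 78) - 14)² = (-94 - 14)² = (-108)² = 11664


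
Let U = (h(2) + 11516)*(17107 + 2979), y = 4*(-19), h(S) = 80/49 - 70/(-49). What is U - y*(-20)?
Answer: 11337146844/49 ≈ 2.3137e+8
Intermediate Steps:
h(S) = 150/49 (h(S) = 80*(1/49) - 70*(-1/49) = 80/49 + 10/7 = 150/49)
y = -76
U = 11337221324/49 (U = (150/49 + 11516)*(17107 + 2979) = (564434/49)*20086 = 11337221324/49 ≈ 2.3137e+8)
U - y*(-20) = 11337221324/49 - (-76)*(-20) = 11337221324/49 - 1*1520 = 11337221324/49 - 1520 = 11337146844/49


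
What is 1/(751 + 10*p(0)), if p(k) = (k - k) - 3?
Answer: 1/721 ≈ 0.0013870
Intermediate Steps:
p(k) = -3 (p(k) = 0 - 3 = -3)
1/(751 + 10*p(0)) = 1/(751 + 10*(-3)) = 1/(751 - 30) = 1/721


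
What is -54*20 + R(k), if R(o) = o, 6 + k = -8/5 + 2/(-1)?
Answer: -5448/5 ≈ -1089.6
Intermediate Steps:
k = -48/5 (k = -6 + (-8/5 + 2/(-1)) = -6 + (-8*⅕ + 2*(-1)) = -6 + (-8/5 - 2) = -6 - 18/5 = -48/5 ≈ -9.6000)
-54*20 + R(k) = -54*20 - 48/5 = -1080 - 48/5 = -5448/5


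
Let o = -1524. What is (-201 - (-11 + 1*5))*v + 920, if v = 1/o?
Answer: 467425/508 ≈ 920.13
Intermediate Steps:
v = -1/1524 (v = 1/(-1524) = -1/1524 ≈ -0.00065617)
(-201 - (-11 + 1*5))*v + 920 = (-201 - (-11 + 1*5))*(-1/1524) + 920 = (-201 - (-11 + 5))*(-1/1524) + 920 = (-201 - 1*(-6))*(-1/1524) + 920 = (-201 + 6)*(-1/1524) + 920 = -195*(-1/1524) + 920 = 65/508 + 920 = 467425/508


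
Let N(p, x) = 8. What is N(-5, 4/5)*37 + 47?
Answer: 343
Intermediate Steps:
N(-5, 4/5)*37 + 47 = 8*37 + 47 = 296 + 47 = 343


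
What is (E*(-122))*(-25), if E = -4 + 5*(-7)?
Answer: -118950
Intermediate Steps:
E = -39 (E = -4 - 35 = -39)
(E*(-122))*(-25) = -39*(-122)*(-25) = 4758*(-25) = -118950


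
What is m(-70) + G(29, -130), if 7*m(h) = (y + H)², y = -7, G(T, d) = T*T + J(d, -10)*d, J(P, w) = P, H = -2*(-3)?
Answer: 124188/7 ≈ 17741.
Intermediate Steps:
H = 6
G(T, d) = T² + d² (G(T, d) = T*T + d*d = T² + d²)
m(h) = ⅐ (m(h) = (-7 + 6)²/7 = (⅐)*(-1)² = (⅐)*1 = ⅐)
m(-70) + G(29, -130) = ⅐ + (29² + (-130)²) = ⅐ + (841 + 16900) = ⅐ + 17741 = 124188/7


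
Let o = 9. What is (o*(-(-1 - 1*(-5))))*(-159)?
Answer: 5724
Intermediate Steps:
(o*(-(-1 - 1*(-5))))*(-159) = (9*(-(-1 - 1*(-5))))*(-159) = (9*(-(-1 + 5)))*(-159) = (9*(-1*4))*(-159) = (9*(-4))*(-159) = -36*(-159) = 5724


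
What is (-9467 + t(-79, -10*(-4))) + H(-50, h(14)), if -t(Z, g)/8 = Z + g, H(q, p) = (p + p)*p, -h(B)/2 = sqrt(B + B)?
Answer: -8931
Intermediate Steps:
h(B) = -2*sqrt(2)*sqrt(B) (h(B) = -2*sqrt(B + B) = -2*sqrt(2)*sqrt(B))
H(q, p) = 2*p**2 (H(q, p) = (2*p)*p = 2*p**2)
t(Z, g) = -8*Z - 8*g (t(Z, g) = -8*(Z + g) = -8*Z - 8*g)
(-9467 + t(-79, -10*(-4))) + H(-50, h(14)) = (-9467 + (-8*(-79) - (-80)*(-4))) + 2*(-2*sqrt(2)*sqrt(14))**2 = (-9467 + (632 - 8*40)) + 2*(-4*sqrt(7))**2 = (-9467 + (632 - 320)) + 2*112 = (-9467 + 312) + 224 = -9155 + 224 = -8931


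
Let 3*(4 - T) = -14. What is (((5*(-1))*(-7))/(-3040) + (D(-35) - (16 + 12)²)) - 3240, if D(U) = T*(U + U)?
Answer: -8446357/1824 ≈ -4630.7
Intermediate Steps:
T = 26/3 (T = 4 - ⅓*(-14) = 4 + 14/3 = 26/3 ≈ 8.6667)
D(U) = 52*U/3 (D(U) = 26*(U + U)/3 = 26*(2*U)/3 = 52*U/3)
(((5*(-1))*(-7))/(-3040) + (D(-35) - (16 + 12)²)) - 3240 = (((5*(-1))*(-7))/(-3040) + ((52/3)*(-35) - (16 + 12)²)) - 3240 = (-5*(-7)*(-1/3040) + (-1820/3 - 1*28²)) - 3240 = (35*(-1/3040) + (-1820/3 - 1*784)) - 3240 = (-7/608 + (-1820/3 - 784)) - 3240 = (-7/608 - 4172/3) - 3240 = -2536597/1824 - 3240 = -8446357/1824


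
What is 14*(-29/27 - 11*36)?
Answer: -150094/27 ≈ -5559.0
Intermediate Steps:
14*(-29/27 - 11*36) = 14*(-29*1/27 - 396) = 14*(-29/27 - 396) = 14*(-10721/27) = -150094/27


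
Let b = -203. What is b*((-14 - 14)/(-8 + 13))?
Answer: 5684/5 ≈ 1136.8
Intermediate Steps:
b*((-14 - 14)/(-8 + 13)) = -203*(-14 - 14)/(-8 + 13) = -(-5684)/5 = -203*(-28/5) = 5684/5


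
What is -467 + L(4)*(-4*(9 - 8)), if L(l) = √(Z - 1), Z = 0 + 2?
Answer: -471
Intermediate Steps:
Z = 2
L(l) = 1 (L(l) = √(2 - 1) = √1 = 1)
-467 + L(4)*(-4*(9 - 8)) = -467 + 1*(-4*(9 - 8)) = -467 + 1*(-4*1) = -467 + 1*(-4) = -467 - 4 = -471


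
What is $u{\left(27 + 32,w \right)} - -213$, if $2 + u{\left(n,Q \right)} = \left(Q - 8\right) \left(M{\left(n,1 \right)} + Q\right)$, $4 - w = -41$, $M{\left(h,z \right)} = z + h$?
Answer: $4096$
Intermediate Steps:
$M{\left(h,z \right)} = h + z$
$w = 45$ ($w = 4 - -41 = 4 + 41 = 45$)
$u{\left(n,Q \right)} = -2 + \left(-8 + Q\right) \left(1 + Q + n\right)$ ($u{\left(n,Q \right)} = -2 + \left(Q - 8\right) \left(\left(n + 1\right) + Q\right) = -2 + \left(-8 + Q\right) \left(\left(1 + n\right) + Q\right) = -2 + \left(-8 + Q\right) \left(1 + Q + n\right)$)
$u{\left(27 + 32,w \right)} - -213 = \left(-10 + 45^{2} - 8 \left(27 + 32\right) - 315 + 45 \left(27 + 32\right)\right) - -213 = \left(-10 + 2025 - 472 - 315 + 45 \cdot 59\right) + 213 = \left(-10 + 2025 - 472 - 315 + 2655\right) + 213 = 3883 + 213 = 4096$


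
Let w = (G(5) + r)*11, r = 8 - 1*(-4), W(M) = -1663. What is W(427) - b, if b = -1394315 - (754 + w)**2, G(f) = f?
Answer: 2278133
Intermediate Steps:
r = 12 (r = 8 + 4 = 12)
w = 187 (w = (5 + 12)*11 = 17*11 = 187)
b = -2279796 (b = -1394315 - (754 + 187)**2 = -1394315 - 1*941**2 = -1394315 - 1*885481 = -1394315 - 885481 = -2279796)
W(427) - b = -1663 - 1*(-2279796) = -1663 + 2279796 = 2278133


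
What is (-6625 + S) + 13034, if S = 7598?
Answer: 14007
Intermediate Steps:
(-6625 + S) + 13034 = (-6625 + 7598) + 13034 = 973 + 13034 = 14007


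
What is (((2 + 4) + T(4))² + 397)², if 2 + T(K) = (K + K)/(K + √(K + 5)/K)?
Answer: 24019110361/130321 ≈ 1.8431e+5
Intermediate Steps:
T(K) = -2 + 2*K/(K + √(5 + K)/K) (T(K) = -2 + (K + K)/(K + √(K + 5)/K) = -2 + (2*K)/(K + √(5 + K)/K) = -2 + 2*K/(K + √(5 + K)/K))
(((2 + 4) + T(4))² + 397)² = (((2 + 4) - 2*√(5 + 4)/(4² + √(5 + 4)))² + 397)² = ((6 - 2*√9/(16 + √9))² + 397)² = ((6 - 2*3/(16 + 3))² + 397)² = ((6 - 2*3/19)² + 397)² = ((6 - 2*3*1/19)² + 397)² = ((6 - 6/19)² + 397)² = ((108/19)² + 397)² = (11664/361 + 397)² = (154981/361)² = 24019110361/130321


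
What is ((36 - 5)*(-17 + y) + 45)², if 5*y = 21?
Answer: 3094081/25 ≈ 1.2376e+5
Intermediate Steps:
y = 21/5 (y = (⅕)*21 = 21/5 ≈ 4.2000)
((36 - 5)*(-17 + y) + 45)² = ((36 - 5)*(-17 + 21/5) + 45)² = (31*(-64/5) + 45)² = (-1984/5 + 45)² = (-1759/5)² = 3094081/25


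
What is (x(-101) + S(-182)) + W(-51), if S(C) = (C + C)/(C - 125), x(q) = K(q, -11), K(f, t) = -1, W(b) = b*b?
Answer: 798564/307 ≈ 2601.2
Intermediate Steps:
W(b) = b²
x(q) = -1
S(C) = 2*C/(-125 + C) (S(C) = (2*C)/(-125 + C) = 2*C/(-125 + C))
(x(-101) + S(-182)) + W(-51) = (-1 + 2*(-182)/(-125 - 182)) + (-51)² = (-1 + 2*(-182)/(-307)) + 2601 = (-1 + 2*(-182)*(-1/307)) + 2601 = (-1 + 364/307) + 2601 = 57/307 + 2601 = 798564/307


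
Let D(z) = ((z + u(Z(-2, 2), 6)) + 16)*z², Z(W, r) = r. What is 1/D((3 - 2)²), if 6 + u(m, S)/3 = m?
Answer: ⅕ ≈ 0.20000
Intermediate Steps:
u(m, S) = -18 + 3*m
D(z) = z²*(4 + z) (D(z) = ((z + (-18 + 3*2)) + 16)*z² = ((z + (-18 + 6)) + 16)*z² = ((z - 12) + 16)*z² = ((-12 + z) + 16)*z² = (4 + z)*z² = z²*(4 + z))
1/D((3 - 2)²) = 1/(((3 - 2)²)²*(4 + (3 - 2)²)) = 1/((1²)²*(4 + 1²)) = 1/(1²*(4 + 1)) = 1/(1*5) = 1/5 = ⅕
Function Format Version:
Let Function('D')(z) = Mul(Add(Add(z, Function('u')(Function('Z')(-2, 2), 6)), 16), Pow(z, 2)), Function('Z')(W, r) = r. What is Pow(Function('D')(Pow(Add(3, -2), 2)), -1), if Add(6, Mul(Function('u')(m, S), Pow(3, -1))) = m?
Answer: Rational(1, 5) ≈ 0.20000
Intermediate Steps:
Function('u')(m, S) = Add(-18, Mul(3, m))
Function('D')(z) = Mul(Pow(z, 2), Add(4, z)) (Function('D')(z) = Mul(Add(Add(z, Add(-18, Mul(3, 2))), 16), Pow(z, 2)) = Mul(Add(Add(z, Add(-18, 6)), 16), Pow(z, 2)) = Mul(Add(Add(z, -12), 16), Pow(z, 2)) = Mul(Add(Add(-12, z), 16), Pow(z, 2)) = Mul(Add(4, z), Pow(z, 2)) = Mul(Pow(z, 2), Add(4, z)))
Pow(Function('D')(Pow(Add(3, -2), 2)), -1) = Pow(Mul(Pow(Pow(Add(3, -2), 2), 2), Add(4, Pow(Add(3, -2), 2))), -1) = Pow(Mul(Pow(Pow(1, 2), 2), Add(4, Pow(1, 2))), -1) = Pow(Mul(Pow(1, 2), Add(4, 1)), -1) = Pow(Mul(1, 5), -1) = Pow(5, -1) = Rational(1, 5)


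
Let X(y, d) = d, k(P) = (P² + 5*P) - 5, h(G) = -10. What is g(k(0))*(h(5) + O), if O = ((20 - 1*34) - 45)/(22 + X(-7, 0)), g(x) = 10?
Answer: -1395/11 ≈ -126.82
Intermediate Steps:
k(P) = -5 + P² + 5*P
O = -59/22 (O = ((20 - 1*34) - 45)/(22 + 0) = ((20 - 34) - 45)/22 = (-14 - 45)*(1/22) = -59*1/22 = -59/22 ≈ -2.6818)
g(k(0))*(h(5) + O) = 10*(-10 - 59/22) = 10*(-279/22) = -1395/11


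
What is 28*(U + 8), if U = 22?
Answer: 840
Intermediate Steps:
28*(U + 8) = 28*(22 + 8) = 28*30 = 840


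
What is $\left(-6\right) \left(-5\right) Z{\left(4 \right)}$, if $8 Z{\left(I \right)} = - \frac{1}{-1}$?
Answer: $\frac{15}{4} \approx 3.75$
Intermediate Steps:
$Z{\left(I \right)} = \frac{1}{8}$ ($Z{\left(I \right)} = \frac{\left(-1\right) \frac{1}{-1}}{8} = \frac{\left(-1\right) \left(-1\right)}{8} = \frac{1}{8} \cdot 1 = \frac{1}{8}$)
$\left(-6\right) \left(-5\right) Z{\left(4 \right)} = \left(-6\right) \left(-5\right) \frac{1}{8} = 30 \cdot \frac{1}{8} = \frac{15}{4}$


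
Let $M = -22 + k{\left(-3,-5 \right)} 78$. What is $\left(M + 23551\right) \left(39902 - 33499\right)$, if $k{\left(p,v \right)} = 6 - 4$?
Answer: $151655055$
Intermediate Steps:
$k{\left(p,v \right)} = 2$ ($k{\left(p,v \right)} = 6 - 4 = 2$)
$M = 134$ ($M = -22 + 2 \cdot 78 = -22 + 156 = 134$)
$\left(M + 23551\right) \left(39902 - 33499\right) = \left(134 + 23551\right) \left(39902 - 33499\right) = 23685 \cdot 6403 = 151655055$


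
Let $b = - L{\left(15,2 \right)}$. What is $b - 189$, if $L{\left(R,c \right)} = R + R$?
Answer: $-219$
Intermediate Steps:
$L{\left(R,c \right)} = 2 R$
$b = -30$ ($b = - 2 \cdot 15 = \left(-1\right) 30 = -30$)
$b - 189 = -30 - 189 = -219$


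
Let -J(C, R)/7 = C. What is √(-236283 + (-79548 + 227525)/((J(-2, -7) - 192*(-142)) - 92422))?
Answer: I*√250683358034494/32572 ≈ 486.09*I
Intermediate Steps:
J(C, R) = -7*C
√(-236283 + (-79548 + 227525)/((J(-2, -7) - 192*(-142)) - 92422)) = √(-236283 + (-79548 + 227525)/((-7*(-2) - 192*(-142)) - 92422)) = √(-236283 + 147977/((14 + 27264) - 92422)) = √(-236283 + 147977/(27278 - 92422)) = √(-236283 + 147977/(-65144)) = √(-236283 + 147977*(-1/65144)) = √(-236283 - 147977/65144) = √(-15392567729/65144) = I*√250683358034494/32572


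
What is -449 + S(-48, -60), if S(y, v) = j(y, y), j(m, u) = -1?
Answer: -450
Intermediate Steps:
S(y, v) = -1
-449 + S(-48, -60) = -449 - 1 = -450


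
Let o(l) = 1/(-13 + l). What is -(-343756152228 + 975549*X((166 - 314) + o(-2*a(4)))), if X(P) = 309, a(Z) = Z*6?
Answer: 343454707587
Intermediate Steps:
a(Z) = 6*Z
-(-343756152228 + 975549*X((166 - 314) + o(-2*a(4)))) = -975549/(1/(-352372 + 309)) = -975549/(1/(-352063)) = -975549/(-1/352063) = -975549*(-352063) = 343454707587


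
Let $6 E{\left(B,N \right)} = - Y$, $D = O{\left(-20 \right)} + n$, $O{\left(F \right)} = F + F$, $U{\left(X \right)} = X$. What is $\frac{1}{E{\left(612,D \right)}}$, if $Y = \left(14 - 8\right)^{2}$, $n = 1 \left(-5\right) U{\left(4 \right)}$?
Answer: $- \frac{1}{6} \approx -0.16667$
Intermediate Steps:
$O{\left(F \right)} = 2 F$
$n = -20$ ($n = 1 \left(-5\right) 4 = \left(-5\right) 4 = -20$)
$Y = 36$ ($Y = 6^{2} = 36$)
$D = -60$ ($D = 2 \left(-20\right) - 20 = -40 - 20 = -60$)
$E{\left(B,N \right)} = -6$ ($E{\left(B,N \right)} = \frac{\left(-1\right) 36}{6} = \frac{1}{6} \left(-36\right) = -6$)
$\frac{1}{E{\left(612,D \right)}} = \frac{1}{-6} = - \frac{1}{6}$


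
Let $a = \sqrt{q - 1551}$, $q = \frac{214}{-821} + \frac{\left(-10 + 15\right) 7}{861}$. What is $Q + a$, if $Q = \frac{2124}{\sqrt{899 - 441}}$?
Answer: $\frac{1062 \sqrt{458}}{229} + \frac{5 i \sqrt{632746754142}}{100983} \approx 99.248 + 39.386 i$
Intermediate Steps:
$q = - \frac{22217}{100983}$ ($q = 214 \left(- \frac{1}{821}\right) + 5 \cdot 7 \cdot \frac{1}{861} = - \frac{214}{821} + 35 \cdot \frac{1}{861} = - \frac{214}{821} + \frac{5}{123} = - \frac{22217}{100983} \approx -0.22001$)
$a = \frac{5 i \sqrt{632746754142}}{100983}$ ($a = \sqrt{- \frac{22217}{100983} - 1551} = \sqrt{- \frac{156646850}{100983}} = \frac{5 i \sqrt{632746754142}}{100983} \approx 39.385 i$)
$Q = \frac{1062 \sqrt{458}}{229}$ ($Q = \frac{2124}{\sqrt{458}} = 2124 \frac{\sqrt{458}}{458} = \frac{1062 \sqrt{458}}{229} \approx 99.248$)
$Q + a = \frac{1062 \sqrt{458}}{229} + \frac{5 i \sqrt{632746754142}}{100983}$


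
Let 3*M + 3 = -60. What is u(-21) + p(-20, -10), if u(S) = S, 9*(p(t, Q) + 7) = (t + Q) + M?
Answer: -101/3 ≈ -33.667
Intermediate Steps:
M = -21 (M = -1 + (⅓)*(-60) = -1 - 20 = -21)
p(t, Q) = -28/3 + Q/9 + t/9 (p(t, Q) = -7 + ((t + Q) - 21)/9 = -7 + ((Q + t) - 21)/9 = -7 + (-21 + Q + t)/9 = -7 + (-7/3 + Q/9 + t/9) = -28/3 + Q/9 + t/9)
u(-21) + p(-20, -10) = -21 + (-28/3 + (⅑)*(-10) + (⅑)*(-20)) = -21 + (-28/3 - 10/9 - 20/9) = -21 - 38/3 = -101/3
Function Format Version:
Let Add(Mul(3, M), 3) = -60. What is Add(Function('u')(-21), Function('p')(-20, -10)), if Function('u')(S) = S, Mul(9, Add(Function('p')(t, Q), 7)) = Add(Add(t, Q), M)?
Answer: Rational(-101, 3) ≈ -33.667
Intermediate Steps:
M = -21 (M = Add(-1, Mul(Rational(1, 3), -60)) = Add(-1, -20) = -21)
Function('p')(t, Q) = Add(Rational(-28, 3), Mul(Rational(1, 9), Q), Mul(Rational(1, 9), t)) (Function('p')(t, Q) = Add(-7, Mul(Rational(1, 9), Add(Add(t, Q), -21))) = Add(-7, Mul(Rational(1, 9), Add(Add(Q, t), -21))) = Add(-7, Mul(Rational(1, 9), Add(-21, Q, t))) = Add(-7, Add(Rational(-7, 3), Mul(Rational(1, 9), Q), Mul(Rational(1, 9), t))) = Add(Rational(-28, 3), Mul(Rational(1, 9), Q), Mul(Rational(1, 9), t)))
Add(Function('u')(-21), Function('p')(-20, -10)) = Add(-21, Add(Rational(-28, 3), Mul(Rational(1, 9), -10), Mul(Rational(1, 9), -20))) = Add(-21, Add(Rational(-28, 3), Rational(-10, 9), Rational(-20, 9))) = Add(-21, Rational(-38, 3)) = Rational(-101, 3)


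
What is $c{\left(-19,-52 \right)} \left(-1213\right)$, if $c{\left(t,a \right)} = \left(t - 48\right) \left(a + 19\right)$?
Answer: $-2681943$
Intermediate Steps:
$c{\left(t,a \right)} = \left(-48 + t\right) \left(19 + a\right)$
$c{\left(-19,-52 \right)} \left(-1213\right) = \left(-912 - -2496 + 19 \left(-19\right) - -988\right) \left(-1213\right) = \left(-912 + 2496 - 361 + 988\right) \left(-1213\right) = 2211 \left(-1213\right) = -2681943$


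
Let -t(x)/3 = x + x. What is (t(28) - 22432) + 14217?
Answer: -8383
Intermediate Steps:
t(x) = -6*x (t(x) = -3*(x + x) = -6*x)
(t(28) - 22432) + 14217 = (-6*28 - 22432) + 14217 = (-168 - 22432) + 14217 = -22600 + 14217 = -8383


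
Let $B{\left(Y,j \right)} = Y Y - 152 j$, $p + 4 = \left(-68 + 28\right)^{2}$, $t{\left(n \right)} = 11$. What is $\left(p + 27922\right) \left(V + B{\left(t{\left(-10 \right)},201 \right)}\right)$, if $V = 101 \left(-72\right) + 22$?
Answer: $-1112267758$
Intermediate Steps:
$p = 1596$ ($p = -4 + \left(-68 + 28\right)^{2} = -4 + \left(-40\right)^{2} = -4 + 1600 = 1596$)
$B{\left(Y,j \right)} = Y^{2} - 152 j$
$V = -7250$ ($V = -7272 + 22 = -7250$)
$\left(p + 27922\right) \left(V + B{\left(t{\left(-10 \right)},201 \right)}\right) = \left(1596 + 27922\right) \left(-7250 + \left(11^{2} - 30552\right)\right) = 29518 \left(-7250 + \left(121 - 30552\right)\right) = 29518 \left(-7250 - 30431\right) = 29518 \left(-37681\right) = -1112267758$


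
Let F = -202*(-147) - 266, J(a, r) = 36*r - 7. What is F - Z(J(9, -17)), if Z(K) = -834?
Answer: 30262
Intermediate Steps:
J(a, r) = -7 + 36*r
F = 29428 (F = 29694 - 266 = 29428)
F - Z(J(9, -17)) = 29428 - 1*(-834) = 29428 + 834 = 30262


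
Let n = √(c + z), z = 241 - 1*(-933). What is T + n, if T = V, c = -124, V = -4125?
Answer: -4125 + 5*√42 ≈ -4092.6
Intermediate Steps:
z = 1174 (z = 241 + 933 = 1174)
T = -4125
n = 5*√42 (n = √(-124 + 1174) = √1050 = 5*√42 ≈ 32.404)
T + n = -4125 + 5*√42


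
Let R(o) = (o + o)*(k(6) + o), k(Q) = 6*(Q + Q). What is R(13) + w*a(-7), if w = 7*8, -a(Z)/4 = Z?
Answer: 3778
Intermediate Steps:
k(Q) = 12*Q (k(Q) = 6*(2*Q) = 12*Q)
a(Z) = -4*Z
R(o) = 2*o*(72 + o) (R(o) = (o + o)*(12*6 + o) = (2*o)*(72 + o) = 2*o*(72 + o))
w = 56
R(13) + w*a(-7) = 2*13*(72 + 13) + 56*(-4*(-7)) = 2*13*85 + 56*28 = 2210 + 1568 = 3778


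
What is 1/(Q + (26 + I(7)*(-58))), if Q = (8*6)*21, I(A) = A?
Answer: 1/628 ≈ 0.0015924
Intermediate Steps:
Q = 1008 (Q = 48*21 = 1008)
1/(Q + (26 + I(7)*(-58))) = 1/(1008 + (26 + 7*(-58))) = 1/(1008 + (26 - 406)) = 1/(1008 - 380) = 1/628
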